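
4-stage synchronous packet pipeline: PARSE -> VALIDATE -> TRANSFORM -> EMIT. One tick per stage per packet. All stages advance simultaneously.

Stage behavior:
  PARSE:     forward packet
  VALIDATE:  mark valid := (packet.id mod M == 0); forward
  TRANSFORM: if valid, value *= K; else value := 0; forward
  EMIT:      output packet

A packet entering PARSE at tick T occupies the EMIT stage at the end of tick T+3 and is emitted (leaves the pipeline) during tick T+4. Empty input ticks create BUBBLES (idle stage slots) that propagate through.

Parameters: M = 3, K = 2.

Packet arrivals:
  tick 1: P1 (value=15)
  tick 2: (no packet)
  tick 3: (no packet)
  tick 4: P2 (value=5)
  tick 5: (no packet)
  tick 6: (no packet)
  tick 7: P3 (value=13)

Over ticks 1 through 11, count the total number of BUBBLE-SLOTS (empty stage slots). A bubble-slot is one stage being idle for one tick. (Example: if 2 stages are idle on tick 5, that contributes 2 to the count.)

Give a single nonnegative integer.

Answer: 32

Derivation:
Tick 1: [PARSE:P1(v=15,ok=F), VALIDATE:-, TRANSFORM:-, EMIT:-] out:-; bubbles=3
Tick 2: [PARSE:-, VALIDATE:P1(v=15,ok=F), TRANSFORM:-, EMIT:-] out:-; bubbles=3
Tick 3: [PARSE:-, VALIDATE:-, TRANSFORM:P1(v=0,ok=F), EMIT:-] out:-; bubbles=3
Tick 4: [PARSE:P2(v=5,ok=F), VALIDATE:-, TRANSFORM:-, EMIT:P1(v=0,ok=F)] out:-; bubbles=2
Tick 5: [PARSE:-, VALIDATE:P2(v=5,ok=F), TRANSFORM:-, EMIT:-] out:P1(v=0); bubbles=3
Tick 6: [PARSE:-, VALIDATE:-, TRANSFORM:P2(v=0,ok=F), EMIT:-] out:-; bubbles=3
Tick 7: [PARSE:P3(v=13,ok=F), VALIDATE:-, TRANSFORM:-, EMIT:P2(v=0,ok=F)] out:-; bubbles=2
Tick 8: [PARSE:-, VALIDATE:P3(v=13,ok=T), TRANSFORM:-, EMIT:-] out:P2(v=0); bubbles=3
Tick 9: [PARSE:-, VALIDATE:-, TRANSFORM:P3(v=26,ok=T), EMIT:-] out:-; bubbles=3
Tick 10: [PARSE:-, VALIDATE:-, TRANSFORM:-, EMIT:P3(v=26,ok=T)] out:-; bubbles=3
Tick 11: [PARSE:-, VALIDATE:-, TRANSFORM:-, EMIT:-] out:P3(v=26); bubbles=4
Total bubble-slots: 32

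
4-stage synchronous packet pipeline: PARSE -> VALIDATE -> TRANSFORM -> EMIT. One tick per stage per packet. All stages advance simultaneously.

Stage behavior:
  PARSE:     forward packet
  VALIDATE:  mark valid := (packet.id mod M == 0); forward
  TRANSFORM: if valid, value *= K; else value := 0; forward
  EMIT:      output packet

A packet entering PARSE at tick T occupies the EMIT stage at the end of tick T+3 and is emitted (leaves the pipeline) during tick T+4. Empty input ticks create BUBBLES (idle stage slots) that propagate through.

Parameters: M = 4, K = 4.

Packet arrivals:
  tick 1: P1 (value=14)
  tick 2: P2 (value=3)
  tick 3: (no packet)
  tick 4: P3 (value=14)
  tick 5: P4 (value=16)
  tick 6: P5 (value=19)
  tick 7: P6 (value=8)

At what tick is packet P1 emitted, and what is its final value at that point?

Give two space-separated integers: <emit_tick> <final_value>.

Tick 1: [PARSE:P1(v=14,ok=F), VALIDATE:-, TRANSFORM:-, EMIT:-] out:-; in:P1
Tick 2: [PARSE:P2(v=3,ok=F), VALIDATE:P1(v=14,ok=F), TRANSFORM:-, EMIT:-] out:-; in:P2
Tick 3: [PARSE:-, VALIDATE:P2(v=3,ok=F), TRANSFORM:P1(v=0,ok=F), EMIT:-] out:-; in:-
Tick 4: [PARSE:P3(v=14,ok=F), VALIDATE:-, TRANSFORM:P2(v=0,ok=F), EMIT:P1(v=0,ok=F)] out:-; in:P3
Tick 5: [PARSE:P4(v=16,ok=F), VALIDATE:P3(v=14,ok=F), TRANSFORM:-, EMIT:P2(v=0,ok=F)] out:P1(v=0); in:P4
Tick 6: [PARSE:P5(v=19,ok=F), VALIDATE:P4(v=16,ok=T), TRANSFORM:P3(v=0,ok=F), EMIT:-] out:P2(v=0); in:P5
Tick 7: [PARSE:P6(v=8,ok=F), VALIDATE:P5(v=19,ok=F), TRANSFORM:P4(v=64,ok=T), EMIT:P3(v=0,ok=F)] out:-; in:P6
Tick 8: [PARSE:-, VALIDATE:P6(v=8,ok=F), TRANSFORM:P5(v=0,ok=F), EMIT:P4(v=64,ok=T)] out:P3(v=0); in:-
Tick 9: [PARSE:-, VALIDATE:-, TRANSFORM:P6(v=0,ok=F), EMIT:P5(v=0,ok=F)] out:P4(v=64); in:-
Tick 10: [PARSE:-, VALIDATE:-, TRANSFORM:-, EMIT:P6(v=0,ok=F)] out:P5(v=0); in:-
Tick 11: [PARSE:-, VALIDATE:-, TRANSFORM:-, EMIT:-] out:P6(v=0); in:-
P1: arrives tick 1, valid=False (id=1, id%4=1), emit tick 5, final value 0

Answer: 5 0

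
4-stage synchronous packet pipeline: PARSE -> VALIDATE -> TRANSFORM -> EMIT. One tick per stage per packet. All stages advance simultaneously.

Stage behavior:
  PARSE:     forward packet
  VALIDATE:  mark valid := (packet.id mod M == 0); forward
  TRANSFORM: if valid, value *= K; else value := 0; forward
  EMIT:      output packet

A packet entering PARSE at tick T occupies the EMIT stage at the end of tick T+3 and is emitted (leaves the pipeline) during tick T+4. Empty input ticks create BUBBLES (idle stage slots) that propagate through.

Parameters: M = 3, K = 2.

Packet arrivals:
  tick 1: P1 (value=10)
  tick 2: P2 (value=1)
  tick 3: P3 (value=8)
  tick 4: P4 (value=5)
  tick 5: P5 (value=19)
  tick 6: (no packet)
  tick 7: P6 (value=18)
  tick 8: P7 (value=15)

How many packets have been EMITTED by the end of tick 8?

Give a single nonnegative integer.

Answer: 4

Derivation:
Tick 1: [PARSE:P1(v=10,ok=F), VALIDATE:-, TRANSFORM:-, EMIT:-] out:-; in:P1
Tick 2: [PARSE:P2(v=1,ok=F), VALIDATE:P1(v=10,ok=F), TRANSFORM:-, EMIT:-] out:-; in:P2
Tick 3: [PARSE:P3(v=8,ok=F), VALIDATE:P2(v=1,ok=F), TRANSFORM:P1(v=0,ok=F), EMIT:-] out:-; in:P3
Tick 4: [PARSE:P4(v=5,ok=F), VALIDATE:P3(v=8,ok=T), TRANSFORM:P2(v=0,ok=F), EMIT:P1(v=0,ok=F)] out:-; in:P4
Tick 5: [PARSE:P5(v=19,ok=F), VALIDATE:P4(v=5,ok=F), TRANSFORM:P3(v=16,ok=T), EMIT:P2(v=0,ok=F)] out:P1(v=0); in:P5
Tick 6: [PARSE:-, VALIDATE:P5(v=19,ok=F), TRANSFORM:P4(v=0,ok=F), EMIT:P3(v=16,ok=T)] out:P2(v=0); in:-
Tick 7: [PARSE:P6(v=18,ok=F), VALIDATE:-, TRANSFORM:P5(v=0,ok=F), EMIT:P4(v=0,ok=F)] out:P3(v=16); in:P6
Tick 8: [PARSE:P7(v=15,ok=F), VALIDATE:P6(v=18,ok=T), TRANSFORM:-, EMIT:P5(v=0,ok=F)] out:P4(v=0); in:P7
Emitted by tick 8: ['P1', 'P2', 'P3', 'P4']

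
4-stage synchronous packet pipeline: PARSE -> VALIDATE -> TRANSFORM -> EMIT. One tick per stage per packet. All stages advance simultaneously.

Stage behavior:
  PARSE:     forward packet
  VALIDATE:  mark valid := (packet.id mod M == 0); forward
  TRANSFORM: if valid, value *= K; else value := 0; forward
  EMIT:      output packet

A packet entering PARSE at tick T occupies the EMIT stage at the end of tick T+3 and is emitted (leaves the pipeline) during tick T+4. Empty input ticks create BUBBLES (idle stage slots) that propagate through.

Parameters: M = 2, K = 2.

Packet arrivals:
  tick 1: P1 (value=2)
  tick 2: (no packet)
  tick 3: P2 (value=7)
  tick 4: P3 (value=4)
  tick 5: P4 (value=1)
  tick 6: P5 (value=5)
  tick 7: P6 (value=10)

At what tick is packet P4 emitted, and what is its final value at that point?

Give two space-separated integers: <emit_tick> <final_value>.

Tick 1: [PARSE:P1(v=2,ok=F), VALIDATE:-, TRANSFORM:-, EMIT:-] out:-; in:P1
Tick 2: [PARSE:-, VALIDATE:P1(v=2,ok=F), TRANSFORM:-, EMIT:-] out:-; in:-
Tick 3: [PARSE:P2(v=7,ok=F), VALIDATE:-, TRANSFORM:P1(v=0,ok=F), EMIT:-] out:-; in:P2
Tick 4: [PARSE:P3(v=4,ok=F), VALIDATE:P2(v=7,ok=T), TRANSFORM:-, EMIT:P1(v=0,ok=F)] out:-; in:P3
Tick 5: [PARSE:P4(v=1,ok=F), VALIDATE:P3(v=4,ok=F), TRANSFORM:P2(v=14,ok=T), EMIT:-] out:P1(v=0); in:P4
Tick 6: [PARSE:P5(v=5,ok=F), VALIDATE:P4(v=1,ok=T), TRANSFORM:P3(v=0,ok=F), EMIT:P2(v=14,ok=T)] out:-; in:P5
Tick 7: [PARSE:P6(v=10,ok=F), VALIDATE:P5(v=5,ok=F), TRANSFORM:P4(v=2,ok=T), EMIT:P3(v=0,ok=F)] out:P2(v=14); in:P6
Tick 8: [PARSE:-, VALIDATE:P6(v=10,ok=T), TRANSFORM:P5(v=0,ok=F), EMIT:P4(v=2,ok=T)] out:P3(v=0); in:-
Tick 9: [PARSE:-, VALIDATE:-, TRANSFORM:P6(v=20,ok=T), EMIT:P5(v=0,ok=F)] out:P4(v=2); in:-
Tick 10: [PARSE:-, VALIDATE:-, TRANSFORM:-, EMIT:P6(v=20,ok=T)] out:P5(v=0); in:-
Tick 11: [PARSE:-, VALIDATE:-, TRANSFORM:-, EMIT:-] out:P6(v=20); in:-
P4: arrives tick 5, valid=True (id=4, id%2=0), emit tick 9, final value 2

Answer: 9 2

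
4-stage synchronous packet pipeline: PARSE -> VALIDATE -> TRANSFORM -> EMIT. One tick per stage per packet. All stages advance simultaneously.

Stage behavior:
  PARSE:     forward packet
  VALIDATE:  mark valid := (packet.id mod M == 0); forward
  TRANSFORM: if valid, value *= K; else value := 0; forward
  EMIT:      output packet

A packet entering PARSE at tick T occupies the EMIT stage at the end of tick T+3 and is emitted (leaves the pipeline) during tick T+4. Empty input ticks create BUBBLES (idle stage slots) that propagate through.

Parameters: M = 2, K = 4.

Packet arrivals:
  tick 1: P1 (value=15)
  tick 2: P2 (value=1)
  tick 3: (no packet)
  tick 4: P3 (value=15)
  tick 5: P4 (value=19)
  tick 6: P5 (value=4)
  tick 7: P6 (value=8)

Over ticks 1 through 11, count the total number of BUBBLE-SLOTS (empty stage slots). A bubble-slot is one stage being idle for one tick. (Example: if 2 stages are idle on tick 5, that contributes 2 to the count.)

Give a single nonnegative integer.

Tick 1: [PARSE:P1(v=15,ok=F), VALIDATE:-, TRANSFORM:-, EMIT:-] out:-; bubbles=3
Tick 2: [PARSE:P2(v=1,ok=F), VALIDATE:P1(v=15,ok=F), TRANSFORM:-, EMIT:-] out:-; bubbles=2
Tick 3: [PARSE:-, VALIDATE:P2(v=1,ok=T), TRANSFORM:P1(v=0,ok=F), EMIT:-] out:-; bubbles=2
Tick 4: [PARSE:P3(v=15,ok=F), VALIDATE:-, TRANSFORM:P2(v=4,ok=T), EMIT:P1(v=0,ok=F)] out:-; bubbles=1
Tick 5: [PARSE:P4(v=19,ok=F), VALIDATE:P3(v=15,ok=F), TRANSFORM:-, EMIT:P2(v=4,ok=T)] out:P1(v=0); bubbles=1
Tick 6: [PARSE:P5(v=4,ok=F), VALIDATE:P4(v=19,ok=T), TRANSFORM:P3(v=0,ok=F), EMIT:-] out:P2(v=4); bubbles=1
Tick 7: [PARSE:P6(v=8,ok=F), VALIDATE:P5(v=4,ok=F), TRANSFORM:P4(v=76,ok=T), EMIT:P3(v=0,ok=F)] out:-; bubbles=0
Tick 8: [PARSE:-, VALIDATE:P6(v=8,ok=T), TRANSFORM:P5(v=0,ok=F), EMIT:P4(v=76,ok=T)] out:P3(v=0); bubbles=1
Tick 9: [PARSE:-, VALIDATE:-, TRANSFORM:P6(v=32,ok=T), EMIT:P5(v=0,ok=F)] out:P4(v=76); bubbles=2
Tick 10: [PARSE:-, VALIDATE:-, TRANSFORM:-, EMIT:P6(v=32,ok=T)] out:P5(v=0); bubbles=3
Tick 11: [PARSE:-, VALIDATE:-, TRANSFORM:-, EMIT:-] out:P6(v=32); bubbles=4
Total bubble-slots: 20

Answer: 20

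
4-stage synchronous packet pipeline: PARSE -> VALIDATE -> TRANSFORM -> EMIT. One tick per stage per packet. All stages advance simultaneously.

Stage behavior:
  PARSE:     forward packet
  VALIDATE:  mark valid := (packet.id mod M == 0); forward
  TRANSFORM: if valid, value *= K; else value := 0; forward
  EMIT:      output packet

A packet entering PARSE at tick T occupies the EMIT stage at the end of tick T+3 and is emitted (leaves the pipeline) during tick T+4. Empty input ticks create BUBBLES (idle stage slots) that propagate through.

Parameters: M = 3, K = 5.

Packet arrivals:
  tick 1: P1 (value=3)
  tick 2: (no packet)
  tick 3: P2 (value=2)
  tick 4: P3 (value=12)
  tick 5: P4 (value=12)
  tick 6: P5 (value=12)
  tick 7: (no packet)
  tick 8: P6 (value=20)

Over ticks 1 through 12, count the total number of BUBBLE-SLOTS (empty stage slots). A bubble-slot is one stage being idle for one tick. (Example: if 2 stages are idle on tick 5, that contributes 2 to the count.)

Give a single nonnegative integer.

Answer: 24

Derivation:
Tick 1: [PARSE:P1(v=3,ok=F), VALIDATE:-, TRANSFORM:-, EMIT:-] out:-; bubbles=3
Tick 2: [PARSE:-, VALIDATE:P1(v=3,ok=F), TRANSFORM:-, EMIT:-] out:-; bubbles=3
Tick 3: [PARSE:P2(v=2,ok=F), VALIDATE:-, TRANSFORM:P1(v=0,ok=F), EMIT:-] out:-; bubbles=2
Tick 4: [PARSE:P3(v=12,ok=F), VALIDATE:P2(v=2,ok=F), TRANSFORM:-, EMIT:P1(v=0,ok=F)] out:-; bubbles=1
Tick 5: [PARSE:P4(v=12,ok=F), VALIDATE:P3(v=12,ok=T), TRANSFORM:P2(v=0,ok=F), EMIT:-] out:P1(v=0); bubbles=1
Tick 6: [PARSE:P5(v=12,ok=F), VALIDATE:P4(v=12,ok=F), TRANSFORM:P3(v=60,ok=T), EMIT:P2(v=0,ok=F)] out:-; bubbles=0
Tick 7: [PARSE:-, VALIDATE:P5(v=12,ok=F), TRANSFORM:P4(v=0,ok=F), EMIT:P3(v=60,ok=T)] out:P2(v=0); bubbles=1
Tick 8: [PARSE:P6(v=20,ok=F), VALIDATE:-, TRANSFORM:P5(v=0,ok=F), EMIT:P4(v=0,ok=F)] out:P3(v=60); bubbles=1
Tick 9: [PARSE:-, VALIDATE:P6(v=20,ok=T), TRANSFORM:-, EMIT:P5(v=0,ok=F)] out:P4(v=0); bubbles=2
Tick 10: [PARSE:-, VALIDATE:-, TRANSFORM:P6(v=100,ok=T), EMIT:-] out:P5(v=0); bubbles=3
Tick 11: [PARSE:-, VALIDATE:-, TRANSFORM:-, EMIT:P6(v=100,ok=T)] out:-; bubbles=3
Tick 12: [PARSE:-, VALIDATE:-, TRANSFORM:-, EMIT:-] out:P6(v=100); bubbles=4
Total bubble-slots: 24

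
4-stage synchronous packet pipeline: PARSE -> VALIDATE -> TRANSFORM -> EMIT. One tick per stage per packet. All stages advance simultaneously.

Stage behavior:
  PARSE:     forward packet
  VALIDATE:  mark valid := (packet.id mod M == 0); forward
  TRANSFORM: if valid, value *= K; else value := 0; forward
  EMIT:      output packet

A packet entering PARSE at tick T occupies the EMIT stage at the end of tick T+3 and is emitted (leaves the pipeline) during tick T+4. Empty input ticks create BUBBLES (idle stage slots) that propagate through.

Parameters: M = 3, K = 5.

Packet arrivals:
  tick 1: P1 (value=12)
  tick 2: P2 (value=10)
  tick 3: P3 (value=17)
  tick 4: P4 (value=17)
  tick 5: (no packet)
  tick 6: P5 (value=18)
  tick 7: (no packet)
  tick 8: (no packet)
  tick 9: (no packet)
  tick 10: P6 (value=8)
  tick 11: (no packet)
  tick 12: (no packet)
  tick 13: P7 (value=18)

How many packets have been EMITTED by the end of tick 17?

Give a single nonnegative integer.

Answer: 7

Derivation:
Tick 1: [PARSE:P1(v=12,ok=F), VALIDATE:-, TRANSFORM:-, EMIT:-] out:-; in:P1
Tick 2: [PARSE:P2(v=10,ok=F), VALIDATE:P1(v=12,ok=F), TRANSFORM:-, EMIT:-] out:-; in:P2
Tick 3: [PARSE:P3(v=17,ok=F), VALIDATE:P2(v=10,ok=F), TRANSFORM:P1(v=0,ok=F), EMIT:-] out:-; in:P3
Tick 4: [PARSE:P4(v=17,ok=F), VALIDATE:P3(v=17,ok=T), TRANSFORM:P2(v=0,ok=F), EMIT:P1(v=0,ok=F)] out:-; in:P4
Tick 5: [PARSE:-, VALIDATE:P4(v=17,ok=F), TRANSFORM:P3(v=85,ok=T), EMIT:P2(v=0,ok=F)] out:P1(v=0); in:-
Tick 6: [PARSE:P5(v=18,ok=F), VALIDATE:-, TRANSFORM:P4(v=0,ok=F), EMIT:P3(v=85,ok=T)] out:P2(v=0); in:P5
Tick 7: [PARSE:-, VALIDATE:P5(v=18,ok=F), TRANSFORM:-, EMIT:P4(v=0,ok=F)] out:P3(v=85); in:-
Tick 8: [PARSE:-, VALIDATE:-, TRANSFORM:P5(v=0,ok=F), EMIT:-] out:P4(v=0); in:-
Tick 9: [PARSE:-, VALIDATE:-, TRANSFORM:-, EMIT:P5(v=0,ok=F)] out:-; in:-
Tick 10: [PARSE:P6(v=8,ok=F), VALIDATE:-, TRANSFORM:-, EMIT:-] out:P5(v=0); in:P6
Tick 11: [PARSE:-, VALIDATE:P6(v=8,ok=T), TRANSFORM:-, EMIT:-] out:-; in:-
Tick 12: [PARSE:-, VALIDATE:-, TRANSFORM:P6(v=40,ok=T), EMIT:-] out:-; in:-
Tick 13: [PARSE:P7(v=18,ok=F), VALIDATE:-, TRANSFORM:-, EMIT:P6(v=40,ok=T)] out:-; in:P7
Tick 14: [PARSE:-, VALIDATE:P7(v=18,ok=F), TRANSFORM:-, EMIT:-] out:P6(v=40); in:-
Tick 15: [PARSE:-, VALIDATE:-, TRANSFORM:P7(v=0,ok=F), EMIT:-] out:-; in:-
Tick 16: [PARSE:-, VALIDATE:-, TRANSFORM:-, EMIT:P7(v=0,ok=F)] out:-; in:-
Tick 17: [PARSE:-, VALIDATE:-, TRANSFORM:-, EMIT:-] out:P7(v=0); in:-
Emitted by tick 17: ['P1', 'P2', 'P3', 'P4', 'P5', 'P6', 'P7']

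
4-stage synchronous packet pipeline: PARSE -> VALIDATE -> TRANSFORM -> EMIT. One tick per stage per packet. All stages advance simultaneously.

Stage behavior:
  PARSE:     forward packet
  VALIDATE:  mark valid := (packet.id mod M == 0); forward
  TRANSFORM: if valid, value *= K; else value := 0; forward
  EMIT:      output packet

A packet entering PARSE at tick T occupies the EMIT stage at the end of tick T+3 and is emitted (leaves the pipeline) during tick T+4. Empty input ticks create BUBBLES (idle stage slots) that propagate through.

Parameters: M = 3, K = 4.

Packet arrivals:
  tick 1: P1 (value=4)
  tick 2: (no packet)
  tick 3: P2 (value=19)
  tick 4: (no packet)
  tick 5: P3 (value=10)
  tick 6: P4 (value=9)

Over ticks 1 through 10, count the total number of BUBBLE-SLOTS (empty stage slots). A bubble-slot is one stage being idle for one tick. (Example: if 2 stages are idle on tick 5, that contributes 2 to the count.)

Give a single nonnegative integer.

Answer: 24

Derivation:
Tick 1: [PARSE:P1(v=4,ok=F), VALIDATE:-, TRANSFORM:-, EMIT:-] out:-; bubbles=3
Tick 2: [PARSE:-, VALIDATE:P1(v=4,ok=F), TRANSFORM:-, EMIT:-] out:-; bubbles=3
Tick 3: [PARSE:P2(v=19,ok=F), VALIDATE:-, TRANSFORM:P1(v=0,ok=F), EMIT:-] out:-; bubbles=2
Tick 4: [PARSE:-, VALIDATE:P2(v=19,ok=F), TRANSFORM:-, EMIT:P1(v=0,ok=F)] out:-; bubbles=2
Tick 5: [PARSE:P3(v=10,ok=F), VALIDATE:-, TRANSFORM:P2(v=0,ok=F), EMIT:-] out:P1(v=0); bubbles=2
Tick 6: [PARSE:P4(v=9,ok=F), VALIDATE:P3(v=10,ok=T), TRANSFORM:-, EMIT:P2(v=0,ok=F)] out:-; bubbles=1
Tick 7: [PARSE:-, VALIDATE:P4(v=9,ok=F), TRANSFORM:P3(v=40,ok=T), EMIT:-] out:P2(v=0); bubbles=2
Tick 8: [PARSE:-, VALIDATE:-, TRANSFORM:P4(v=0,ok=F), EMIT:P3(v=40,ok=T)] out:-; bubbles=2
Tick 9: [PARSE:-, VALIDATE:-, TRANSFORM:-, EMIT:P4(v=0,ok=F)] out:P3(v=40); bubbles=3
Tick 10: [PARSE:-, VALIDATE:-, TRANSFORM:-, EMIT:-] out:P4(v=0); bubbles=4
Total bubble-slots: 24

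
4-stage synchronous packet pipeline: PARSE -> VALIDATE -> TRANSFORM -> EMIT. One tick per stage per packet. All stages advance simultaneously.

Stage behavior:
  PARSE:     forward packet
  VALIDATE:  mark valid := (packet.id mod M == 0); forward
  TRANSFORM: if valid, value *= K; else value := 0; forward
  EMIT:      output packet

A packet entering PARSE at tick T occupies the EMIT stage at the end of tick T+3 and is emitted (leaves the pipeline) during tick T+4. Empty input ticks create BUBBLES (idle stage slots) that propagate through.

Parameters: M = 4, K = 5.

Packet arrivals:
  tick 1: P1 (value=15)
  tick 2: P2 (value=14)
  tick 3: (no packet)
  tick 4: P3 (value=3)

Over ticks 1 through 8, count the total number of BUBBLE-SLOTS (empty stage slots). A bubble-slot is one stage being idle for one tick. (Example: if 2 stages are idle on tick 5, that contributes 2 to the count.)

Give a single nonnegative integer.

Tick 1: [PARSE:P1(v=15,ok=F), VALIDATE:-, TRANSFORM:-, EMIT:-] out:-; bubbles=3
Tick 2: [PARSE:P2(v=14,ok=F), VALIDATE:P1(v=15,ok=F), TRANSFORM:-, EMIT:-] out:-; bubbles=2
Tick 3: [PARSE:-, VALIDATE:P2(v=14,ok=F), TRANSFORM:P1(v=0,ok=F), EMIT:-] out:-; bubbles=2
Tick 4: [PARSE:P3(v=3,ok=F), VALIDATE:-, TRANSFORM:P2(v=0,ok=F), EMIT:P1(v=0,ok=F)] out:-; bubbles=1
Tick 5: [PARSE:-, VALIDATE:P3(v=3,ok=F), TRANSFORM:-, EMIT:P2(v=0,ok=F)] out:P1(v=0); bubbles=2
Tick 6: [PARSE:-, VALIDATE:-, TRANSFORM:P3(v=0,ok=F), EMIT:-] out:P2(v=0); bubbles=3
Tick 7: [PARSE:-, VALIDATE:-, TRANSFORM:-, EMIT:P3(v=0,ok=F)] out:-; bubbles=3
Tick 8: [PARSE:-, VALIDATE:-, TRANSFORM:-, EMIT:-] out:P3(v=0); bubbles=4
Total bubble-slots: 20

Answer: 20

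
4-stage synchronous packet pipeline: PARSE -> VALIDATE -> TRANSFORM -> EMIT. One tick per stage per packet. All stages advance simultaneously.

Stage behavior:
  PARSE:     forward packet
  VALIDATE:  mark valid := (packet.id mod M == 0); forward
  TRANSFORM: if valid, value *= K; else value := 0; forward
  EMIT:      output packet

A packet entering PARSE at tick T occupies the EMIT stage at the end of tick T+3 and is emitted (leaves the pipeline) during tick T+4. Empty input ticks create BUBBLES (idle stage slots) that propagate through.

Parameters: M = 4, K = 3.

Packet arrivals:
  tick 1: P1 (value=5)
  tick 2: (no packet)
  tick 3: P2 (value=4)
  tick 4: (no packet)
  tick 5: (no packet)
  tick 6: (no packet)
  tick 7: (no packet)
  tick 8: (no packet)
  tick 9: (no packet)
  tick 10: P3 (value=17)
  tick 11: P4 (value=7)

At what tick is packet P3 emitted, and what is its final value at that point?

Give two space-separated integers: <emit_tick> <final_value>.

Answer: 14 0

Derivation:
Tick 1: [PARSE:P1(v=5,ok=F), VALIDATE:-, TRANSFORM:-, EMIT:-] out:-; in:P1
Tick 2: [PARSE:-, VALIDATE:P1(v=5,ok=F), TRANSFORM:-, EMIT:-] out:-; in:-
Tick 3: [PARSE:P2(v=4,ok=F), VALIDATE:-, TRANSFORM:P1(v=0,ok=F), EMIT:-] out:-; in:P2
Tick 4: [PARSE:-, VALIDATE:P2(v=4,ok=F), TRANSFORM:-, EMIT:P1(v=0,ok=F)] out:-; in:-
Tick 5: [PARSE:-, VALIDATE:-, TRANSFORM:P2(v=0,ok=F), EMIT:-] out:P1(v=0); in:-
Tick 6: [PARSE:-, VALIDATE:-, TRANSFORM:-, EMIT:P2(v=0,ok=F)] out:-; in:-
Tick 7: [PARSE:-, VALIDATE:-, TRANSFORM:-, EMIT:-] out:P2(v=0); in:-
Tick 8: [PARSE:-, VALIDATE:-, TRANSFORM:-, EMIT:-] out:-; in:-
Tick 9: [PARSE:-, VALIDATE:-, TRANSFORM:-, EMIT:-] out:-; in:-
Tick 10: [PARSE:P3(v=17,ok=F), VALIDATE:-, TRANSFORM:-, EMIT:-] out:-; in:P3
Tick 11: [PARSE:P4(v=7,ok=F), VALIDATE:P3(v=17,ok=F), TRANSFORM:-, EMIT:-] out:-; in:P4
Tick 12: [PARSE:-, VALIDATE:P4(v=7,ok=T), TRANSFORM:P3(v=0,ok=F), EMIT:-] out:-; in:-
Tick 13: [PARSE:-, VALIDATE:-, TRANSFORM:P4(v=21,ok=T), EMIT:P3(v=0,ok=F)] out:-; in:-
Tick 14: [PARSE:-, VALIDATE:-, TRANSFORM:-, EMIT:P4(v=21,ok=T)] out:P3(v=0); in:-
Tick 15: [PARSE:-, VALIDATE:-, TRANSFORM:-, EMIT:-] out:P4(v=21); in:-
P3: arrives tick 10, valid=False (id=3, id%4=3), emit tick 14, final value 0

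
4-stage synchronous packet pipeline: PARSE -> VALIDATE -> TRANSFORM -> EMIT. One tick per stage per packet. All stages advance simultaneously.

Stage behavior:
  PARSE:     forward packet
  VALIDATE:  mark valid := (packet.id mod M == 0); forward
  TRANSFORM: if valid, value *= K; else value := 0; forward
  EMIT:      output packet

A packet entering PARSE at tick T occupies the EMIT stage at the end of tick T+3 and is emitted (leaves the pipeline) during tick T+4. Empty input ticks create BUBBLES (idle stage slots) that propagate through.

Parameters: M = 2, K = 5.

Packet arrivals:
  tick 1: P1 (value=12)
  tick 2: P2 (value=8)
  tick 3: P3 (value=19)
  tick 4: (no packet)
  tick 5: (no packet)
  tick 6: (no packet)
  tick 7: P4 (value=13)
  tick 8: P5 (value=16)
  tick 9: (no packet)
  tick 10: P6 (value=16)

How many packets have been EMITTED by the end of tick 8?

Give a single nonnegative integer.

Answer: 3

Derivation:
Tick 1: [PARSE:P1(v=12,ok=F), VALIDATE:-, TRANSFORM:-, EMIT:-] out:-; in:P1
Tick 2: [PARSE:P2(v=8,ok=F), VALIDATE:P1(v=12,ok=F), TRANSFORM:-, EMIT:-] out:-; in:P2
Tick 3: [PARSE:P3(v=19,ok=F), VALIDATE:P2(v=8,ok=T), TRANSFORM:P1(v=0,ok=F), EMIT:-] out:-; in:P3
Tick 4: [PARSE:-, VALIDATE:P3(v=19,ok=F), TRANSFORM:P2(v=40,ok=T), EMIT:P1(v=0,ok=F)] out:-; in:-
Tick 5: [PARSE:-, VALIDATE:-, TRANSFORM:P3(v=0,ok=F), EMIT:P2(v=40,ok=T)] out:P1(v=0); in:-
Tick 6: [PARSE:-, VALIDATE:-, TRANSFORM:-, EMIT:P3(v=0,ok=F)] out:P2(v=40); in:-
Tick 7: [PARSE:P4(v=13,ok=F), VALIDATE:-, TRANSFORM:-, EMIT:-] out:P3(v=0); in:P4
Tick 8: [PARSE:P5(v=16,ok=F), VALIDATE:P4(v=13,ok=T), TRANSFORM:-, EMIT:-] out:-; in:P5
Emitted by tick 8: ['P1', 'P2', 'P3']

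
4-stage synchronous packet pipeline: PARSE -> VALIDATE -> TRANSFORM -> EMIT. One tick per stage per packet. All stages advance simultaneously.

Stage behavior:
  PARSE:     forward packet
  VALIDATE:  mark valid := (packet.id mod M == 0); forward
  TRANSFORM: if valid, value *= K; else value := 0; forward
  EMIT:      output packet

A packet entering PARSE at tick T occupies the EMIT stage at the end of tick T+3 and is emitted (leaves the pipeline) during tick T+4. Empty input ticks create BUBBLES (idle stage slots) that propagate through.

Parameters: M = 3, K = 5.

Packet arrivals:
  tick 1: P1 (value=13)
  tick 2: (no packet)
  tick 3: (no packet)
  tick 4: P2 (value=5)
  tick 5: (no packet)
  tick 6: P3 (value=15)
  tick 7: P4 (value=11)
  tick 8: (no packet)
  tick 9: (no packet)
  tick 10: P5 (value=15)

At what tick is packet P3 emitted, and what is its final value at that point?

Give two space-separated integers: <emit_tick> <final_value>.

Answer: 10 75

Derivation:
Tick 1: [PARSE:P1(v=13,ok=F), VALIDATE:-, TRANSFORM:-, EMIT:-] out:-; in:P1
Tick 2: [PARSE:-, VALIDATE:P1(v=13,ok=F), TRANSFORM:-, EMIT:-] out:-; in:-
Tick 3: [PARSE:-, VALIDATE:-, TRANSFORM:P1(v=0,ok=F), EMIT:-] out:-; in:-
Tick 4: [PARSE:P2(v=5,ok=F), VALIDATE:-, TRANSFORM:-, EMIT:P1(v=0,ok=F)] out:-; in:P2
Tick 5: [PARSE:-, VALIDATE:P2(v=5,ok=F), TRANSFORM:-, EMIT:-] out:P1(v=0); in:-
Tick 6: [PARSE:P3(v=15,ok=F), VALIDATE:-, TRANSFORM:P2(v=0,ok=F), EMIT:-] out:-; in:P3
Tick 7: [PARSE:P4(v=11,ok=F), VALIDATE:P3(v=15,ok=T), TRANSFORM:-, EMIT:P2(v=0,ok=F)] out:-; in:P4
Tick 8: [PARSE:-, VALIDATE:P4(v=11,ok=F), TRANSFORM:P3(v=75,ok=T), EMIT:-] out:P2(v=0); in:-
Tick 9: [PARSE:-, VALIDATE:-, TRANSFORM:P4(v=0,ok=F), EMIT:P3(v=75,ok=T)] out:-; in:-
Tick 10: [PARSE:P5(v=15,ok=F), VALIDATE:-, TRANSFORM:-, EMIT:P4(v=0,ok=F)] out:P3(v=75); in:P5
Tick 11: [PARSE:-, VALIDATE:P5(v=15,ok=F), TRANSFORM:-, EMIT:-] out:P4(v=0); in:-
Tick 12: [PARSE:-, VALIDATE:-, TRANSFORM:P5(v=0,ok=F), EMIT:-] out:-; in:-
Tick 13: [PARSE:-, VALIDATE:-, TRANSFORM:-, EMIT:P5(v=0,ok=F)] out:-; in:-
Tick 14: [PARSE:-, VALIDATE:-, TRANSFORM:-, EMIT:-] out:P5(v=0); in:-
P3: arrives tick 6, valid=True (id=3, id%3=0), emit tick 10, final value 75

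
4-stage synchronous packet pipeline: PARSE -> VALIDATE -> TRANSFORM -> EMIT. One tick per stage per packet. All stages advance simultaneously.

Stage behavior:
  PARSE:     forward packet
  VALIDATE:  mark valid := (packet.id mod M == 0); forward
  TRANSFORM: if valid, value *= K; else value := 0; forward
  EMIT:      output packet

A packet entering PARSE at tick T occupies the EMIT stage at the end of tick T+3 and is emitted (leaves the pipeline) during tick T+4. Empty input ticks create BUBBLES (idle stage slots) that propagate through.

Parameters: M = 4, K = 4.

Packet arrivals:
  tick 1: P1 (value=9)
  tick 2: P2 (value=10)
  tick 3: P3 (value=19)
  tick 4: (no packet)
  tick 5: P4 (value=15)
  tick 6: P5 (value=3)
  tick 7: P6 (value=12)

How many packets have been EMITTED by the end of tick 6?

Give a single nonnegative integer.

Answer: 2

Derivation:
Tick 1: [PARSE:P1(v=9,ok=F), VALIDATE:-, TRANSFORM:-, EMIT:-] out:-; in:P1
Tick 2: [PARSE:P2(v=10,ok=F), VALIDATE:P1(v=9,ok=F), TRANSFORM:-, EMIT:-] out:-; in:P2
Tick 3: [PARSE:P3(v=19,ok=F), VALIDATE:P2(v=10,ok=F), TRANSFORM:P1(v=0,ok=F), EMIT:-] out:-; in:P3
Tick 4: [PARSE:-, VALIDATE:P3(v=19,ok=F), TRANSFORM:P2(v=0,ok=F), EMIT:P1(v=0,ok=F)] out:-; in:-
Tick 5: [PARSE:P4(v=15,ok=F), VALIDATE:-, TRANSFORM:P3(v=0,ok=F), EMIT:P2(v=0,ok=F)] out:P1(v=0); in:P4
Tick 6: [PARSE:P5(v=3,ok=F), VALIDATE:P4(v=15,ok=T), TRANSFORM:-, EMIT:P3(v=0,ok=F)] out:P2(v=0); in:P5
Emitted by tick 6: ['P1', 'P2']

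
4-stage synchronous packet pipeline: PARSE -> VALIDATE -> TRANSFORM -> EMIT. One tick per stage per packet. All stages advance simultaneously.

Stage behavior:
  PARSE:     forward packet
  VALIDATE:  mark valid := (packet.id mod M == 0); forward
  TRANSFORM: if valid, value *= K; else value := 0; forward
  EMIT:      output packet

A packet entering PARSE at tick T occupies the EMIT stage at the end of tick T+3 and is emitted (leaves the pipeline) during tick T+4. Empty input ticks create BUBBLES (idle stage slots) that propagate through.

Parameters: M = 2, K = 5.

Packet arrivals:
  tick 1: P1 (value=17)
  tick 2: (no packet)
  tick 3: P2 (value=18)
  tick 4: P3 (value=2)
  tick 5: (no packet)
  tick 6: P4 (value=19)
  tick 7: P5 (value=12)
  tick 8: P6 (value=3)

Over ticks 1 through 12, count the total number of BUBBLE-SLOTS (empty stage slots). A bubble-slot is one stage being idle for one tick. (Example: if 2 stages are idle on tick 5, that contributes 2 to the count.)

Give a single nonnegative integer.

Answer: 24

Derivation:
Tick 1: [PARSE:P1(v=17,ok=F), VALIDATE:-, TRANSFORM:-, EMIT:-] out:-; bubbles=3
Tick 2: [PARSE:-, VALIDATE:P1(v=17,ok=F), TRANSFORM:-, EMIT:-] out:-; bubbles=3
Tick 3: [PARSE:P2(v=18,ok=F), VALIDATE:-, TRANSFORM:P1(v=0,ok=F), EMIT:-] out:-; bubbles=2
Tick 4: [PARSE:P3(v=2,ok=F), VALIDATE:P2(v=18,ok=T), TRANSFORM:-, EMIT:P1(v=0,ok=F)] out:-; bubbles=1
Tick 5: [PARSE:-, VALIDATE:P3(v=2,ok=F), TRANSFORM:P2(v=90,ok=T), EMIT:-] out:P1(v=0); bubbles=2
Tick 6: [PARSE:P4(v=19,ok=F), VALIDATE:-, TRANSFORM:P3(v=0,ok=F), EMIT:P2(v=90,ok=T)] out:-; bubbles=1
Tick 7: [PARSE:P5(v=12,ok=F), VALIDATE:P4(v=19,ok=T), TRANSFORM:-, EMIT:P3(v=0,ok=F)] out:P2(v=90); bubbles=1
Tick 8: [PARSE:P6(v=3,ok=F), VALIDATE:P5(v=12,ok=F), TRANSFORM:P4(v=95,ok=T), EMIT:-] out:P3(v=0); bubbles=1
Tick 9: [PARSE:-, VALIDATE:P6(v=3,ok=T), TRANSFORM:P5(v=0,ok=F), EMIT:P4(v=95,ok=T)] out:-; bubbles=1
Tick 10: [PARSE:-, VALIDATE:-, TRANSFORM:P6(v=15,ok=T), EMIT:P5(v=0,ok=F)] out:P4(v=95); bubbles=2
Tick 11: [PARSE:-, VALIDATE:-, TRANSFORM:-, EMIT:P6(v=15,ok=T)] out:P5(v=0); bubbles=3
Tick 12: [PARSE:-, VALIDATE:-, TRANSFORM:-, EMIT:-] out:P6(v=15); bubbles=4
Total bubble-slots: 24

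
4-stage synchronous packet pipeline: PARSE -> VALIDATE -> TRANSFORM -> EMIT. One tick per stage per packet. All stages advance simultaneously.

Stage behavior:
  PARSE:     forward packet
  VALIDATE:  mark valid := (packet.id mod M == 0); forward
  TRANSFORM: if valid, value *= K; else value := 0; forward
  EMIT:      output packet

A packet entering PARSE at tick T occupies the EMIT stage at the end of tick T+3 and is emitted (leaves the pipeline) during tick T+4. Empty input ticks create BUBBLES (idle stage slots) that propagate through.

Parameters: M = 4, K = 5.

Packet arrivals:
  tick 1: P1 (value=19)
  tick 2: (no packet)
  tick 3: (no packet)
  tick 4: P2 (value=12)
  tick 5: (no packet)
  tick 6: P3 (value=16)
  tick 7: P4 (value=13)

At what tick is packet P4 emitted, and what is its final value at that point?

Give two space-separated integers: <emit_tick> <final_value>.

Answer: 11 65

Derivation:
Tick 1: [PARSE:P1(v=19,ok=F), VALIDATE:-, TRANSFORM:-, EMIT:-] out:-; in:P1
Tick 2: [PARSE:-, VALIDATE:P1(v=19,ok=F), TRANSFORM:-, EMIT:-] out:-; in:-
Tick 3: [PARSE:-, VALIDATE:-, TRANSFORM:P1(v=0,ok=F), EMIT:-] out:-; in:-
Tick 4: [PARSE:P2(v=12,ok=F), VALIDATE:-, TRANSFORM:-, EMIT:P1(v=0,ok=F)] out:-; in:P2
Tick 5: [PARSE:-, VALIDATE:P2(v=12,ok=F), TRANSFORM:-, EMIT:-] out:P1(v=0); in:-
Tick 6: [PARSE:P3(v=16,ok=F), VALIDATE:-, TRANSFORM:P2(v=0,ok=F), EMIT:-] out:-; in:P3
Tick 7: [PARSE:P4(v=13,ok=F), VALIDATE:P3(v=16,ok=F), TRANSFORM:-, EMIT:P2(v=0,ok=F)] out:-; in:P4
Tick 8: [PARSE:-, VALIDATE:P4(v=13,ok=T), TRANSFORM:P3(v=0,ok=F), EMIT:-] out:P2(v=0); in:-
Tick 9: [PARSE:-, VALIDATE:-, TRANSFORM:P4(v=65,ok=T), EMIT:P3(v=0,ok=F)] out:-; in:-
Tick 10: [PARSE:-, VALIDATE:-, TRANSFORM:-, EMIT:P4(v=65,ok=T)] out:P3(v=0); in:-
Tick 11: [PARSE:-, VALIDATE:-, TRANSFORM:-, EMIT:-] out:P4(v=65); in:-
P4: arrives tick 7, valid=True (id=4, id%4=0), emit tick 11, final value 65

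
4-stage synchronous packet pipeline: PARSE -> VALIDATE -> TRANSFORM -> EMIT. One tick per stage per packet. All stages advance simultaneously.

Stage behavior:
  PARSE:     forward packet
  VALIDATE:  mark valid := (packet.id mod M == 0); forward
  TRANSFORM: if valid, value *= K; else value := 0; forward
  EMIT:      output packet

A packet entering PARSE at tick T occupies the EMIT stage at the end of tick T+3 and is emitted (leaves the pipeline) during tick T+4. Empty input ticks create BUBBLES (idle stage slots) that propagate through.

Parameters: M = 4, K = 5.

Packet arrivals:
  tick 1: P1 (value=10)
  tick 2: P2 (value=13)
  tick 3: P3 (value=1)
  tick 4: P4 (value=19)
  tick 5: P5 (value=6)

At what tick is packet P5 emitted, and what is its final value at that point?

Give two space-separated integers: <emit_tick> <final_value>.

Tick 1: [PARSE:P1(v=10,ok=F), VALIDATE:-, TRANSFORM:-, EMIT:-] out:-; in:P1
Tick 2: [PARSE:P2(v=13,ok=F), VALIDATE:P1(v=10,ok=F), TRANSFORM:-, EMIT:-] out:-; in:P2
Tick 3: [PARSE:P3(v=1,ok=F), VALIDATE:P2(v=13,ok=F), TRANSFORM:P1(v=0,ok=F), EMIT:-] out:-; in:P3
Tick 4: [PARSE:P4(v=19,ok=F), VALIDATE:P3(v=1,ok=F), TRANSFORM:P2(v=0,ok=F), EMIT:P1(v=0,ok=F)] out:-; in:P4
Tick 5: [PARSE:P5(v=6,ok=F), VALIDATE:P4(v=19,ok=T), TRANSFORM:P3(v=0,ok=F), EMIT:P2(v=0,ok=F)] out:P1(v=0); in:P5
Tick 6: [PARSE:-, VALIDATE:P5(v=6,ok=F), TRANSFORM:P4(v=95,ok=T), EMIT:P3(v=0,ok=F)] out:P2(v=0); in:-
Tick 7: [PARSE:-, VALIDATE:-, TRANSFORM:P5(v=0,ok=F), EMIT:P4(v=95,ok=T)] out:P3(v=0); in:-
Tick 8: [PARSE:-, VALIDATE:-, TRANSFORM:-, EMIT:P5(v=0,ok=F)] out:P4(v=95); in:-
Tick 9: [PARSE:-, VALIDATE:-, TRANSFORM:-, EMIT:-] out:P5(v=0); in:-
P5: arrives tick 5, valid=False (id=5, id%4=1), emit tick 9, final value 0

Answer: 9 0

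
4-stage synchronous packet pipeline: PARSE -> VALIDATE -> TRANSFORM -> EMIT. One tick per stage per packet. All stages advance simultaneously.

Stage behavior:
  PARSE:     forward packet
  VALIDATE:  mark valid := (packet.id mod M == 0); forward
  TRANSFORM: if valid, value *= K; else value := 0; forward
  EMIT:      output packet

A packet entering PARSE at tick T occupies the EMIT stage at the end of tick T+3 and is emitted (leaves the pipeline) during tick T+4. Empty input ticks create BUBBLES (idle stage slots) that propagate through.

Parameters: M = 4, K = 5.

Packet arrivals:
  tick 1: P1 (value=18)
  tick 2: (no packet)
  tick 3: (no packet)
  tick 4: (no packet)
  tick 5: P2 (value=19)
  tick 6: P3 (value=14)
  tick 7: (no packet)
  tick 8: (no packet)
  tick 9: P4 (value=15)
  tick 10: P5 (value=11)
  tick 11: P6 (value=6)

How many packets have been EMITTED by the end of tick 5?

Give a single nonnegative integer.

Tick 1: [PARSE:P1(v=18,ok=F), VALIDATE:-, TRANSFORM:-, EMIT:-] out:-; in:P1
Tick 2: [PARSE:-, VALIDATE:P1(v=18,ok=F), TRANSFORM:-, EMIT:-] out:-; in:-
Tick 3: [PARSE:-, VALIDATE:-, TRANSFORM:P1(v=0,ok=F), EMIT:-] out:-; in:-
Tick 4: [PARSE:-, VALIDATE:-, TRANSFORM:-, EMIT:P1(v=0,ok=F)] out:-; in:-
Tick 5: [PARSE:P2(v=19,ok=F), VALIDATE:-, TRANSFORM:-, EMIT:-] out:P1(v=0); in:P2
Emitted by tick 5: ['P1']

Answer: 1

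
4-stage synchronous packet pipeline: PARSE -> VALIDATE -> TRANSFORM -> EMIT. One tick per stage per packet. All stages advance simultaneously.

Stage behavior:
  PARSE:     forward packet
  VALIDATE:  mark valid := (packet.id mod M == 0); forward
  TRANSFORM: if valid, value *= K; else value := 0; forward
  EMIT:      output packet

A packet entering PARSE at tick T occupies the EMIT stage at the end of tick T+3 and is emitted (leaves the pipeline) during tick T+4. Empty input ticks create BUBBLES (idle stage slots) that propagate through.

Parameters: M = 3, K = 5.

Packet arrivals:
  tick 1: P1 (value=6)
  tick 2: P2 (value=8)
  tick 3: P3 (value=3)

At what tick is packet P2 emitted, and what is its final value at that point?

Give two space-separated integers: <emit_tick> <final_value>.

Tick 1: [PARSE:P1(v=6,ok=F), VALIDATE:-, TRANSFORM:-, EMIT:-] out:-; in:P1
Tick 2: [PARSE:P2(v=8,ok=F), VALIDATE:P1(v=6,ok=F), TRANSFORM:-, EMIT:-] out:-; in:P2
Tick 3: [PARSE:P3(v=3,ok=F), VALIDATE:P2(v=8,ok=F), TRANSFORM:P1(v=0,ok=F), EMIT:-] out:-; in:P3
Tick 4: [PARSE:-, VALIDATE:P3(v=3,ok=T), TRANSFORM:P2(v=0,ok=F), EMIT:P1(v=0,ok=F)] out:-; in:-
Tick 5: [PARSE:-, VALIDATE:-, TRANSFORM:P3(v=15,ok=T), EMIT:P2(v=0,ok=F)] out:P1(v=0); in:-
Tick 6: [PARSE:-, VALIDATE:-, TRANSFORM:-, EMIT:P3(v=15,ok=T)] out:P2(v=0); in:-
Tick 7: [PARSE:-, VALIDATE:-, TRANSFORM:-, EMIT:-] out:P3(v=15); in:-
P2: arrives tick 2, valid=False (id=2, id%3=2), emit tick 6, final value 0

Answer: 6 0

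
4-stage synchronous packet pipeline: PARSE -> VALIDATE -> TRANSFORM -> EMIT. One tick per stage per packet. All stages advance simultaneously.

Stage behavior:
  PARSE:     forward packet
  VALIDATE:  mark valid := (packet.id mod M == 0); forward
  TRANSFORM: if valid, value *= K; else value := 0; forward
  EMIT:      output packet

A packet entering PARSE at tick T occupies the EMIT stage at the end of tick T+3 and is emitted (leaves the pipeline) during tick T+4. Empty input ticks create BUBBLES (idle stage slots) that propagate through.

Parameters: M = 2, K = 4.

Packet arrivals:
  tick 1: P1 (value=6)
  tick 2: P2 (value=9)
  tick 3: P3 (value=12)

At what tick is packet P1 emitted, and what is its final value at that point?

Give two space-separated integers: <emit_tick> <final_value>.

Answer: 5 0

Derivation:
Tick 1: [PARSE:P1(v=6,ok=F), VALIDATE:-, TRANSFORM:-, EMIT:-] out:-; in:P1
Tick 2: [PARSE:P2(v=9,ok=F), VALIDATE:P1(v=6,ok=F), TRANSFORM:-, EMIT:-] out:-; in:P2
Tick 3: [PARSE:P3(v=12,ok=F), VALIDATE:P2(v=9,ok=T), TRANSFORM:P1(v=0,ok=F), EMIT:-] out:-; in:P3
Tick 4: [PARSE:-, VALIDATE:P3(v=12,ok=F), TRANSFORM:P2(v=36,ok=T), EMIT:P1(v=0,ok=F)] out:-; in:-
Tick 5: [PARSE:-, VALIDATE:-, TRANSFORM:P3(v=0,ok=F), EMIT:P2(v=36,ok=T)] out:P1(v=0); in:-
Tick 6: [PARSE:-, VALIDATE:-, TRANSFORM:-, EMIT:P3(v=0,ok=F)] out:P2(v=36); in:-
Tick 7: [PARSE:-, VALIDATE:-, TRANSFORM:-, EMIT:-] out:P3(v=0); in:-
P1: arrives tick 1, valid=False (id=1, id%2=1), emit tick 5, final value 0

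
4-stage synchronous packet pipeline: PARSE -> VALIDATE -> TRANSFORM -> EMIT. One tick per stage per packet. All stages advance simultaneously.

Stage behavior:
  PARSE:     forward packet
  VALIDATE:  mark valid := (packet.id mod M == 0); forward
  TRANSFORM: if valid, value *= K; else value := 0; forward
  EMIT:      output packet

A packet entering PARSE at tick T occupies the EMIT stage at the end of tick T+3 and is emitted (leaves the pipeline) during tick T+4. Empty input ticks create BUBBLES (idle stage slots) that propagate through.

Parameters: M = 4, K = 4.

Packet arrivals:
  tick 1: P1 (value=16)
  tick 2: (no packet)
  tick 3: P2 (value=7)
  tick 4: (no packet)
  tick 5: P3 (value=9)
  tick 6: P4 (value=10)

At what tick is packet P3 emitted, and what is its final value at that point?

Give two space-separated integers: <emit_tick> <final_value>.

Answer: 9 0

Derivation:
Tick 1: [PARSE:P1(v=16,ok=F), VALIDATE:-, TRANSFORM:-, EMIT:-] out:-; in:P1
Tick 2: [PARSE:-, VALIDATE:P1(v=16,ok=F), TRANSFORM:-, EMIT:-] out:-; in:-
Tick 3: [PARSE:P2(v=7,ok=F), VALIDATE:-, TRANSFORM:P1(v=0,ok=F), EMIT:-] out:-; in:P2
Tick 4: [PARSE:-, VALIDATE:P2(v=7,ok=F), TRANSFORM:-, EMIT:P1(v=0,ok=F)] out:-; in:-
Tick 5: [PARSE:P3(v=9,ok=F), VALIDATE:-, TRANSFORM:P2(v=0,ok=F), EMIT:-] out:P1(v=0); in:P3
Tick 6: [PARSE:P4(v=10,ok=F), VALIDATE:P3(v=9,ok=F), TRANSFORM:-, EMIT:P2(v=0,ok=F)] out:-; in:P4
Tick 7: [PARSE:-, VALIDATE:P4(v=10,ok=T), TRANSFORM:P3(v=0,ok=F), EMIT:-] out:P2(v=0); in:-
Tick 8: [PARSE:-, VALIDATE:-, TRANSFORM:P4(v=40,ok=T), EMIT:P3(v=0,ok=F)] out:-; in:-
Tick 9: [PARSE:-, VALIDATE:-, TRANSFORM:-, EMIT:P4(v=40,ok=T)] out:P3(v=0); in:-
Tick 10: [PARSE:-, VALIDATE:-, TRANSFORM:-, EMIT:-] out:P4(v=40); in:-
P3: arrives tick 5, valid=False (id=3, id%4=3), emit tick 9, final value 0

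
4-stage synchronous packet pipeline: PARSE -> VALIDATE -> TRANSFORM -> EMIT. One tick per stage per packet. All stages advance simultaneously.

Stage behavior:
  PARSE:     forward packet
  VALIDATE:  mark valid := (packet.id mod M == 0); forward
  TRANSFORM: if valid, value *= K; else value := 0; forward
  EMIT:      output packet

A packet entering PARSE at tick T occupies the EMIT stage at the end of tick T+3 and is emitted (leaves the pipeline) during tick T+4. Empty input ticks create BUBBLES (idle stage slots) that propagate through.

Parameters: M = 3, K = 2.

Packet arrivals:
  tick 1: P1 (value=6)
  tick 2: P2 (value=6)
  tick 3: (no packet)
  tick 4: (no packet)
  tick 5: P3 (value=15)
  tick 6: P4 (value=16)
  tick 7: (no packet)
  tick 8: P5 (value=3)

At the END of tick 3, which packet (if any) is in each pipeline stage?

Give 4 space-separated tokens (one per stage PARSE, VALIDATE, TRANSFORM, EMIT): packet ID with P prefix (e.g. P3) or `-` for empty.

Tick 1: [PARSE:P1(v=6,ok=F), VALIDATE:-, TRANSFORM:-, EMIT:-] out:-; in:P1
Tick 2: [PARSE:P2(v=6,ok=F), VALIDATE:P1(v=6,ok=F), TRANSFORM:-, EMIT:-] out:-; in:P2
Tick 3: [PARSE:-, VALIDATE:P2(v=6,ok=F), TRANSFORM:P1(v=0,ok=F), EMIT:-] out:-; in:-
At end of tick 3: ['-', 'P2', 'P1', '-']

Answer: - P2 P1 -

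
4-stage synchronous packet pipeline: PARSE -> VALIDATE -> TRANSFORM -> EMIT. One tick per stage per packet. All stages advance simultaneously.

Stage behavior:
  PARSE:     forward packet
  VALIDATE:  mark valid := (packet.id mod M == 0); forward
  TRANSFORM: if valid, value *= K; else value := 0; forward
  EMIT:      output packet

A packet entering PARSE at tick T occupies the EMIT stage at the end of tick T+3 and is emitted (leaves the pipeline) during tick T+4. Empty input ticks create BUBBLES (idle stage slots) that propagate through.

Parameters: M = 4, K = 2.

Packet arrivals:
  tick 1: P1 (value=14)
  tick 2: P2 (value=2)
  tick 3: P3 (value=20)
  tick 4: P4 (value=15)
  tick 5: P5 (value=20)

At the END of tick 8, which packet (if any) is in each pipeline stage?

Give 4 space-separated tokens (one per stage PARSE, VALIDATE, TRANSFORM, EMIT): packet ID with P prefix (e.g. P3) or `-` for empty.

Answer: - - - P5

Derivation:
Tick 1: [PARSE:P1(v=14,ok=F), VALIDATE:-, TRANSFORM:-, EMIT:-] out:-; in:P1
Tick 2: [PARSE:P2(v=2,ok=F), VALIDATE:P1(v=14,ok=F), TRANSFORM:-, EMIT:-] out:-; in:P2
Tick 3: [PARSE:P3(v=20,ok=F), VALIDATE:P2(v=2,ok=F), TRANSFORM:P1(v=0,ok=F), EMIT:-] out:-; in:P3
Tick 4: [PARSE:P4(v=15,ok=F), VALIDATE:P3(v=20,ok=F), TRANSFORM:P2(v=0,ok=F), EMIT:P1(v=0,ok=F)] out:-; in:P4
Tick 5: [PARSE:P5(v=20,ok=F), VALIDATE:P4(v=15,ok=T), TRANSFORM:P3(v=0,ok=F), EMIT:P2(v=0,ok=F)] out:P1(v=0); in:P5
Tick 6: [PARSE:-, VALIDATE:P5(v=20,ok=F), TRANSFORM:P4(v=30,ok=T), EMIT:P3(v=0,ok=F)] out:P2(v=0); in:-
Tick 7: [PARSE:-, VALIDATE:-, TRANSFORM:P5(v=0,ok=F), EMIT:P4(v=30,ok=T)] out:P3(v=0); in:-
Tick 8: [PARSE:-, VALIDATE:-, TRANSFORM:-, EMIT:P5(v=0,ok=F)] out:P4(v=30); in:-
At end of tick 8: ['-', '-', '-', 'P5']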